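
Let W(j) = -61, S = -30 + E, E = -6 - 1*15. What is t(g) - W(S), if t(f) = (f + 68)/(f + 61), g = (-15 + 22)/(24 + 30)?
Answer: 205040/3301 ≈ 62.115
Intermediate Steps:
E = -21 (E = -6 - 15 = -21)
S = -51 (S = -30 - 21 = -51)
g = 7/54 ≈ 0.12963
t(f) = (68 + f)/(61 + f)
t(g) - W(S) = (68 + 7/54)/(61 + 7/54) - 1*(-61) = (3679/54)/(3301/54) + 61 = (54/3301)*(3679/54) + 61 = 3679/3301 + 61 = 205040/3301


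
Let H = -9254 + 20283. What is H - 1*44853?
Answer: -33824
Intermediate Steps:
H = 11029
H - 1*44853 = 11029 - 1*44853 = 11029 - 44853 = -33824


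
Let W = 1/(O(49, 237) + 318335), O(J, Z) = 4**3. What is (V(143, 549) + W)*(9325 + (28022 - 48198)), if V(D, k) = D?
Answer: -164685836786/106133 ≈ -1.5517e+6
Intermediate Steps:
O(J, Z) = 64
W = 1/318399 (W = 1/(64 + 318335) = 1/318399 ≈ 3.1407e-6)
(V(143, 549) + W)*(9325 + (28022 - 48198)) = (143 + 1/318399)*(9325 + (28022 - 48198)) = 45531058*(9325 - 20176)/318399 = (45531058/318399)*(-10851) = -164685836786/106133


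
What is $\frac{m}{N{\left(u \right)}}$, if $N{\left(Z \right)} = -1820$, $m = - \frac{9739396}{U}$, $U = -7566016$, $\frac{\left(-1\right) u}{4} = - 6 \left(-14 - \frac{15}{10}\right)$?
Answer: $- \frac{2434849}{3442537280} \approx -0.00070728$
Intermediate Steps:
$u = -372$ ($u = - 4 \left(- 6 \left(-14 - \frac{15}{10}\right)\right) = - 4 \left(- 6 \left(-14 - \frac{3}{2}\right)\right) = - 4 \left(\left(-6\right) \left(- \frac{31}{2}\right)\right) = \left(-4\right) 93 = -372$)
$m = \frac{2434849}{1891504}$ ($m = - \frac{9739396}{-7566016} = \left(-9739396\right) \left(- \frac{1}{7566016}\right) = \frac{2434849}{1891504} \approx 1.2873$)
$\frac{m}{N{\left(u \right)}} = \frac{2434849}{1891504 \left(-1820\right)} = \frac{2434849}{1891504} \left(- \frac{1}{1820}\right) = - \frac{2434849}{3442537280}$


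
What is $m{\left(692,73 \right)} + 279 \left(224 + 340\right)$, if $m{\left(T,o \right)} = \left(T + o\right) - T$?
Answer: $157429$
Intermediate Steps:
$m{\left(T,o \right)} = o$
$m{\left(692,73 \right)} + 279 \left(224 + 340\right) = 73 + 279 \left(224 + 340\right) = 73 + 279 \cdot 564 = 73 + 157356 = 157429$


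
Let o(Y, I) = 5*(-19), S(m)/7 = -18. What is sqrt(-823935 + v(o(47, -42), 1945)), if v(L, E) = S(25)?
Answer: I*sqrt(824061) ≈ 907.78*I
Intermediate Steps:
S(m) = -126 (S(m) = 7*(-18) = -126)
o(Y, I) = -95
v(L, E) = -126
sqrt(-823935 + v(o(47, -42), 1945)) = sqrt(-823935 - 126) = sqrt(-824061) = I*sqrt(824061)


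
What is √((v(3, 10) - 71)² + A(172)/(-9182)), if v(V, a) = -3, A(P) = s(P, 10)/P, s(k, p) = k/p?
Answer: √11541919052645/45910 ≈ 74.000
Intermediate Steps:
A(P) = ⅒ (A(P) = (P/10)/P = ⅒)
√((v(3, 10) - 71)² + A(172)/(-9182)) = √((-3 - 71)² + (⅒)/(-9182)) = √((-74)² + (⅒)*(-1/9182)) = √(5476 - 1/91820) = √(502806319/91820) = √11541919052645/45910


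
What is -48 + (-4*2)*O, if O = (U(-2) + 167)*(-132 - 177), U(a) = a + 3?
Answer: 415248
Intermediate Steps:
U(a) = 3 + a
O = -51912 (O = ((3 - 2) + 167)*(-132 - 177) = (1 + 167)*(-309) = 168*(-309) = -51912)
-48 + (-4*2)*O = -48 - 4*2*(-51912) = -48 - 8*(-51912) = -48 + 415296 = 415248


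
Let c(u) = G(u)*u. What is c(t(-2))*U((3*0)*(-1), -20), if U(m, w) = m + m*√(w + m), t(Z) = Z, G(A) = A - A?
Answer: 0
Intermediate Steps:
G(A) = 0
U(m, w) = m + m*√(m + w)
c(u) = 0 (c(u) = 0*u = 0)
c(t(-2))*U((3*0)*(-1), -20) = 0*(((3*0)*(-1))*(1 + √((3*0)*(-1) - 20))) = 0*((0*(-1))*(1 + √(0*(-1) - 20))) = 0*(0*(1 + √(0 - 20))) = 0*(0*(1 + √(-20))) = 0*(0*(1 + 2*I*√5)) = 0*0 = 0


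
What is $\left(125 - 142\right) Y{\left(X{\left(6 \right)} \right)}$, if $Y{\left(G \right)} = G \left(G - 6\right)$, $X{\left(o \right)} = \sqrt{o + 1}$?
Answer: $-119 + 102 \sqrt{7} \approx 150.87$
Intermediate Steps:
$X{\left(o \right)} = \sqrt{1 + o}$
$Y{\left(G \right)} = G \left(-6 + G\right)$
$\left(125 - 142\right) Y{\left(X{\left(6 \right)} \right)} = \left(125 - 142\right) \sqrt{1 + 6} \left(-6 + \sqrt{1 + 6}\right) = - 17 \sqrt{7} \left(-6 + \sqrt{7}\right)$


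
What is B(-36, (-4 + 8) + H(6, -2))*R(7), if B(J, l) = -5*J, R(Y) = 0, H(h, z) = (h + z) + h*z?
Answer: 0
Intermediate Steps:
H(h, z) = h + z + h*z
B(-36, (-4 + 8) + H(6, -2))*R(7) = -5*(-36)*0 = 180*0 = 0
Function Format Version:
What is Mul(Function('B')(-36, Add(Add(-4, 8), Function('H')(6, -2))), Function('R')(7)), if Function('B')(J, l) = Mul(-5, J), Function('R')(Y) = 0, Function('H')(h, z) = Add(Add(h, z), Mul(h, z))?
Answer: 0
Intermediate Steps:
Function('H')(h, z) = Add(h, z, Mul(h, z))
Mul(Function('B')(-36, Add(Add(-4, 8), Function('H')(6, -2))), Function('R')(7)) = Mul(Mul(-5, -36), 0) = Mul(180, 0) = 0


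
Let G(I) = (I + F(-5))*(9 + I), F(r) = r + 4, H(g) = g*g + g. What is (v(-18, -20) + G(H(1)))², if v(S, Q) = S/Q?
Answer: 14161/100 ≈ 141.61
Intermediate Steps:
H(g) = g + g² (H(g) = g² + g = g + g²)
F(r) = 4 + r
G(I) = (-1 + I)*(9 + I) (G(I) = (I + (4 - 5))*(9 + I) = (I - 1)*(9 + I) = (-1 + I)*(9 + I))
(v(-18, -20) + G(H(1)))² = (-18/(-20) + (-9 + (1*(1 + 1))² + 8*(1*(1 + 1))))² = (-18*(-1/20) + (-9 + (1*2)² + 8*(1*2)))² = (9/10 + (-9 + 2² + 8*2))² = (9/10 + (-9 + 4 + 16))² = (9/10 + 11)² = (119/10)² = 14161/100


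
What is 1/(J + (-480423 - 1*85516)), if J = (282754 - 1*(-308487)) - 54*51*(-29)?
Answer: 1/105168 ≈ 9.5086e-6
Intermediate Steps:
J = 671107 (J = (282754 + 308487) - 2754*(-29) = 591241 + 79866 = 671107)
1/(J + (-480423 - 1*85516)) = 1/(671107 + (-480423 - 1*85516)) = 1/(671107 + (-480423 - 85516)) = 1/(671107 - 565939) = 1/105168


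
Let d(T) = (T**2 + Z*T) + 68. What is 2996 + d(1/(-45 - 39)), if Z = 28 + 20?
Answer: 21615553/7056 ≈ 3063.4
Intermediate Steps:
Z = 48
d(T) = 68 + T**2 + 48*T (d(T) = (T**2 + 48*T) + 68 = 68 + T**2 + 48*T)
2996 + d(1/(-45 - 39)) = 2996 + (68 + (1/(-45 - 39))**2 + 48/(-45 - 39)) = 2996 + (68 + (1/(-84))**2 + 48/(-84)) = 2996 + (68 + (-1/84)**2 + 48*(-1/84)) = 2996 + (68 + 1/7056 - 4/7) = 2996 + 475777/7056 = 21615553/7056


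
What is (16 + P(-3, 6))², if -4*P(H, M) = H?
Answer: 4489/16 ≈ 280.56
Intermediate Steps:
P(H, M) = -H/4
(16 + P(-3, 6))² = (16 - ¼*(-3))² = (16 + ¾)² = (67/4)² = 4489/16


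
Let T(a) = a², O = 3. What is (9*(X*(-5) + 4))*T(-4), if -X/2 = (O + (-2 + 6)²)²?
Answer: 520416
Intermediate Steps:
X = -722 (X = -2*(3 + (-2 + 6)²)² = -2*(3 + 4²)² = -2*(3 + 16)² = -2*19² = -2*361 = -722)
(9*(X*(-5) + 4))*T(-4) = (9*(-722*(-5) + 4))*(-4)² = (9*(3610 + 4))*16 = (9*3614)*16 = 32526*16 = 520416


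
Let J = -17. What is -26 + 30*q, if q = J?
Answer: -536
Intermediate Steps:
q = -17
-26 + 30*q = -26 + 30*(-17) = -26 - 510 = -536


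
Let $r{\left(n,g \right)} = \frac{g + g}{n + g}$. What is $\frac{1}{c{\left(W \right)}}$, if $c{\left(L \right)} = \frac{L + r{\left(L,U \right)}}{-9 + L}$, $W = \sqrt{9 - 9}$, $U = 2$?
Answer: $- \frac{9}{2} \approx -4.5$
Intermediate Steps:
$r{\left(n,g \right)} = \frac{2 g}{g + n}$
$W = 0$ ($W = \sqrt{0} = 0$)
$c{\left(L \right)} = \frac{L + \frac{4}{2 + L}}{-9 + L}$ ($c{\left(L \right)} = \frac{L + 2 \cdot 2 \frac{1}{2 + L}}{-9 + L} = \frac{L + \frac{4}{2 + L}}{-9 + L}$)
$\frac{1}{c{\left(W \right)}} = \frac{1}{\frac{1}{-9 + 0} \frac{1}{2 + 0} \left(4 + 0 \left(2 + 0\right)\right)} = \frac{1}{\frac{1}{-9} \cdot \frac{1}{2} \left(4 + 0 \cdot 2\right)} = \frac{1}{\left(- \frac{1}{9}\right) \frac{1}{2} \left(4 + 0\right)} = \frac{1}{\left(- \frac{1}{9}\right) \frac{1}{2} \cdot 4} = \frac{1}{- \frac{2}{9}} = - \frac{9}{2}$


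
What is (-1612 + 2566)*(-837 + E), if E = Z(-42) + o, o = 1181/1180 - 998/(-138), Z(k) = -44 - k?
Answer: -10754930289/13570 ≈ -7.9255e+5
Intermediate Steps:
o = 670309/81420 (o = 1181*(1/1180) - 998*(-1/138) = 1181/1180 + 499/69 = 670309/81420 ≈ 8.2327)
E = 507469/81420 (E = (-44 - 1*(-42)) + 670309/81420 = (-44 + 42) + 670309/81420 = -2 + 670309/81420 = 507469/81420 ≈ 6.2327)
(-1612 + 2566)*(-837 + E) = (-1612 + 2566)*(-837 + 507469/81420) = 954*(-67641071/81420) = -10754930289/13570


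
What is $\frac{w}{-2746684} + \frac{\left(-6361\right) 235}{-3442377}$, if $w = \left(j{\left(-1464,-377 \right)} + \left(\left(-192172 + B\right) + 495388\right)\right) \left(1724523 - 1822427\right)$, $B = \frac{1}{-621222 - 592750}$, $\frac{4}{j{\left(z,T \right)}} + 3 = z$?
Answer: $\frac{3791630192322345068211154}{350804112068653722459} \approx 10808.0$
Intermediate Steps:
$j{\left(z,T \right)} = \frac{4}{-3 + z}$
$B = - \frac{1}{1213972}$ ($B = \frac{1}{-1213972} = - \frac{1}{1213972} \approx -8.2374 \cdot 10^{-7}$)
$w = - \frac{13216952788346205004}{445224231}$ ($w = \left(\frac{4}{-3 - 1464} + \left(\left(-192172 - \frac{1}{1213972}\right) + 495388\right)\right) \left(1724523 - 1822427\right) = \left(\frac{4}{-1467} + \left(- \frac{233291427185}{1213972} + 495388\right)\right) \left(-97904\right) = \left(4 \left(- \frac{1}{1467}\right) + \frac{368095733951}{1213972}\right) \left(-97904\right) = \left(- \frac{4}{1467} + \frac{368095733951}{1213972}\right) \left(-97904\right) = \frac{539996436850229}{1780896924} \left(-97904\right) = - \frac{13216952788346205004}{445224231} \approx -2.9686 \cdot 10^{10}$)
$\frac{w}{-2746684} + \frac{\left(-6361\right) 235}{-3442377} = - \frac{13216952788346205004}{445224231 \left(-2746684\right)} + \frac{\left(-6361\right) 235}{-3442377} = \left(- \frac{13216952788346205004}{445224231}\right) \left(- \frac{1}{2746684}\right) - - \frac{1494835}{3442377} = \frac{3304238197086551251}{305722567925001} + \frac{1494835}{3442377} = \frac{3791630192322345068211154}{350804112068653722459}$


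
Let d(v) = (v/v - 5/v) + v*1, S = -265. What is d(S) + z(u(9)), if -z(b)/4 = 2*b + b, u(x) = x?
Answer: -19715/53 ≈ -371.98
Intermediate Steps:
z(b) = -12*b (z(b) = -4*(2*b + b) = -12*b)
d(v) = 1 + v - 5/v (d(v) = (1 - 5/v) + v = 1 + v - 5/v)
d(S) + z(u(9)) = (1 - 265 - 5/(-265)) - 12*9 = (1 - 265 - 5*(-1/265)) - 108 = (1 - 265 + 1/53) - 108 = -13991/53 - 108 = -19715/53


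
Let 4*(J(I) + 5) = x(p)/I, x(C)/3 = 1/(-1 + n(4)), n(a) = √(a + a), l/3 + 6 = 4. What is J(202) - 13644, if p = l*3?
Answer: -77198741/5656 + 3*√2/2828 ≈ -13649.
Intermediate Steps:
l = -6 (l = -18 + 3*4 = -18 + 12 = -6)
p = -18 (p = -6*3 = -18)
n(a) = √2*√a (n(a) = √(2*a) = √2*√a)
x(C) = 3/(-1 + 2*√2) (x(C) = 3/(-1 + √2*√4) = 3/(-1 + √2*2) = 3/(-1 + 2*√2))
J(I) = -5 + (3/7 + 6*√2/7)/(4*I) (J(I) = -5 + ((3/7 + 6*√2/7)/I)/4 = -5 + (3/7 + 6*√2/7)/(4*I))
J(202) - 13644 = (¼)*(3 + 20*202 - 40*202*√2)/(202*(-1 + 2*√2)) - 13644 = (¼)*(1/202)*(3 + 4040 - 8080*√2)/(-1 + 2*√2) - 13644 = (¼)*(1/202)*(4043 - 8080*√2)/(-1 + 2*√2) - 13644 = (4043 - 8080*√2)/(808*(-1 + 2*√2)) - 13644 = -13644 + (4043 - 8080*√2)/(808*(-1 + 2*√2))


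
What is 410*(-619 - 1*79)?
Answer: -286180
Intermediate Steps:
410*(-619 - 1*79) = 410*(-619 - 79) = 410*(-698) = -286180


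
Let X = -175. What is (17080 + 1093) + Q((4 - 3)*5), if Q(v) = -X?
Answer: 18348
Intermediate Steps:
Q(v) = 175 (Q(v) = -1*(-175) = 175)
(17080 + 1093) + Q((4 - 3)*5) = (17080 + 1093) + 175 = 18173 + 175 = 18348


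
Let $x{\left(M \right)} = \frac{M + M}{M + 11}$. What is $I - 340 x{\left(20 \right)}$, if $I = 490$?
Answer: $\frac{1590}{31} \approx 51.29$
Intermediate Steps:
$x{\left(M \right)} = \frac{2 M}{11 + M}$
$I - 340 x{\left(20 \right)} = 490 - 340 \cdot 2 \cdot 20 \frac{1}{11 + 20} = 490 - 340 \cdot 2 \cdot 20 \cdot \frac{1}{31} = 490 - \frac{13600}{31} = \frac{1590}{31}$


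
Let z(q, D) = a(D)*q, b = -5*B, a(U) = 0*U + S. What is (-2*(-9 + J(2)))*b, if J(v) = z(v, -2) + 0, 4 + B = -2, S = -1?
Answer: 660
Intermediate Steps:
B = -6 (B = -4 - 2 = -6)
a(U) = -1 (a(U) = 0*U - 1 = 0 - 1 = -1)
b = 30 (b = -5*(-6) = 30)
z(q, D) = -q
J(v) = -v (J(v) = -v + 0 = -v)
(-2*(-9 + J(2)))*b = -2*(-9 - 1*2)*30 = -2*(-9 - 2)*30 = -2*(-11)*30 = 22*30 = 660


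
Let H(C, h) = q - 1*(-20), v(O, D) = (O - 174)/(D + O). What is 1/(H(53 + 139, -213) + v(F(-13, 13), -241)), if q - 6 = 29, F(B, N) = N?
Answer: 228/12701 ≈ 0.017951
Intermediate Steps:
q = 35 (q = 6 + 29 = 35)
v(O, D) = (-174 + O)/(D + O)
H(C, h) = 55 (H(C, h) = 35 - 1*(-20) = 35 + 20 = 55)
1/(H(53 + 139, -213) + v(F(-13, 13), -241)) = 1/(55 + (-174 + 13)/(-241 + 13)) = 1/(55 - 161/(-228)) = 1/(55 - 1/228*(-161)) = 1/(55 + 161/228) = 1/(12701/228) = 228/12701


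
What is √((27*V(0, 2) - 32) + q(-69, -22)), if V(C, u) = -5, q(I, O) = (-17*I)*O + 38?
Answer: I*√25935 ≈ 161.04*I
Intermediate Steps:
q(I, O) = 38 - 17*I*O (q(I, O) = -17*I*O + 38 = 38 - 17*I*O)
√((27*V(0, 2) - 32) + q(-69, -22)) = √((27*(-5) - 32) + (38 - 17*(-69)*(-22))) = √((-135 - 32) + (38 - 25806)) = √(-167 - 25768) = √(-25935) = I*√25935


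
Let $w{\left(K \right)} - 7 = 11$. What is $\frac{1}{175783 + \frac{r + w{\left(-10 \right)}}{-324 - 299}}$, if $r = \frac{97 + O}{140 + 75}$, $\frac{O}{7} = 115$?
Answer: $\frac{133945}{23545249163} \approx 5.6888 \cdot 10^{-6}$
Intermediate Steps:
$O = 805$ ($O = 7 \cdot 115 = 805$)
$w{\left(K \right)} = 18$ ($w{\left(K \right)} = 7 + 11 = 18$)
$r = \frac{902}{215}$ ($r = \frac{97 + 805}{140 + 75} = \frac{902}{215} \approx 4.1954$)
$\frac{1}{175783 + \frac{r + w{\left(-10 \right)}}{-324 - 299}} = \frac{1}{175783 + \frac{\frac{902}{215} + 18}{-324 - 299}} = \frac{1}{175783 + \frac{4772}{215 \left(-623\right)}} = \frac{1}{175783 + \frac{4772}{215} \left(- \frac{1}{623}\right)} = \frac{1}{175783 - \frac{4772}{133945}} = \frac{1}{\frac{23545249163}{133945}} = \frac{133945}{23545249163}$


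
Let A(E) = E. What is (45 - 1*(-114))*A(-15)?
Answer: -2385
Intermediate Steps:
(45 - 1*(-114))*A(-15) = (45 - 1*(-114))*(-15) = (45 + 114)*(-15) = 159*(-15) = -2385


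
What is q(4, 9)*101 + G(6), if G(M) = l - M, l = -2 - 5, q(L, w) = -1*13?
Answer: -1326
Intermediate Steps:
q(L, w) = -13
l = -7
G(M) = -7 - M
q(4, 9)*101 + G(6) = -13*101 + (-7 - 1*6) = -1313 + (-7 - 6) = -1313 - 13 = -1326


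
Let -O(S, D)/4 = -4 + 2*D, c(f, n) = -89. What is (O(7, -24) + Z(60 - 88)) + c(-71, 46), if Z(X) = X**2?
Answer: 903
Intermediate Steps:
O(S, D) = 16 - 8*D (O(S, D) = -4*(-4 + 2*D) = 16 - 8*D)
(O(7, -24) + Z(60 - 88)) + c(-71, 46) = ((16 - 8*(-24)) + (60 - 88)**2) - 89 = ((16 + 192) + (-28)**2) - 89 = (208 + 784) - 89 = 992 - 89 = 903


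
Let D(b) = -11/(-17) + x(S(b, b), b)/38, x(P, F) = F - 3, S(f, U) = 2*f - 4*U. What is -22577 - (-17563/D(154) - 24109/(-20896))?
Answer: -1171222701077/62374560 ≈ -18777.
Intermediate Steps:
S(f, U) = -4*U + 2*f
x(P, F) = -3 + F
D(b) = 367/646 + b/38 (D(b) = -11/(-17) + (-3 + b)/38 = -11*(-1/17) + (-3 + b)*(1/38) = 11/17 + (-3/38 + b/38) = 367/646 + b/38)
-22577 - (-17563/D(154) - 24109/(-20896)) = -22577 - (-17563/(367/646 + (1/38)*154) - 24109/(-20896)) = -22577 - (-17563/(367/646 + 77/19) - 24109*(-1/20896)) = -22577 - (-17563/2985/646 + 24109/20896) = -22577 - (-17563*646/2985 + 24109/20896) = -22577 - (-11345698/2985 + 24109/20896) = -22577 - 1*(-237007740043/62374560) = -22577 + 237007740043/62374560 = -1171222701077/62374560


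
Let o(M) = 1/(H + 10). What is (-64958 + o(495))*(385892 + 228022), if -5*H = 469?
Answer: -16709147200998/419 ≈ -3.9879e+10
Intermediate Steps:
H = -469/5 (H = -⅕*469 = -469/5 ≈ -93.800)
o(M) = -5/419 (o(M) = 1/(-469/5 + 10) = 1/(-419/5) = -5/419)
(-64958 + o(495))*(385892 + 228022) = (-64958 - 5/419)*(385892 + 228022) = -27217407/419*613914 = -16709147200998/419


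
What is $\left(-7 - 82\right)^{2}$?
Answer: $7921$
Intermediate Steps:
$\left(-7 - 82\right)^{2} = \left(-89\right)^{2} = 7921$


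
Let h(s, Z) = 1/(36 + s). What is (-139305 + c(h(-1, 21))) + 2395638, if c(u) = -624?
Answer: 2255709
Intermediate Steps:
(-139305 + c(h(-1, 21))) + 2395638 = (-139305 - 624) + 2395638 = -139929 + 2395638 = 2255709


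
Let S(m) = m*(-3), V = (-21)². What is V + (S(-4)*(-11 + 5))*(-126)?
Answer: 9513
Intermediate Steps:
V = 441
S(m) = -3*m
V + (S(-4)*(-11 + 5))*(-126) = 441 + ((-3*(-4))*(-11 + 5))*(-126) = 441 + (12*(-6))*(-126) = 441 - 72*(-126) = 441 + 9072 = 9513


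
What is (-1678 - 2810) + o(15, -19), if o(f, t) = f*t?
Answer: -4773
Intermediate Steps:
(-1678 - 2810) + o(15, -19) = (-1678 - 2810) + 15*(-19) = -4488 - 285 = -4773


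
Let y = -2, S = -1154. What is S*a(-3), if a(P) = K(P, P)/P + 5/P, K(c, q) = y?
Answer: 1154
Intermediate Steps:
K(c, q) = -2
a(P) = 3/P (a(P) = -2/P + 5/P = 3/P)
S*a(-3) = -3462/(-3) = -3462*(-1)/3 = -1154*(-1) = 1154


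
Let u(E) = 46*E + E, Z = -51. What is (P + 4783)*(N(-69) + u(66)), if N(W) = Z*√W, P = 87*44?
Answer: 26711322 - 439161*I*√69 ≈ 2.6711e+7 - 3.6479e+6*I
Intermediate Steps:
u(E) = 47*E
P = 3828
N(W) = -51*√W
(P + 4783)*(N(-69) + u(66)) = (3828 + 4783)*(-51*I*√69 + 47*66) = 8611*(-51*I*√69 + 3102) = 8611*(3102 - 51*I*√69) = 26711322 - 439161*I*√69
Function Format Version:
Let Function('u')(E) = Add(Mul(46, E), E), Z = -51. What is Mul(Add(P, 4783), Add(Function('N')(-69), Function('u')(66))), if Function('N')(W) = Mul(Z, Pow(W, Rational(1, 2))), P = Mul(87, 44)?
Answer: Add(26711322, Mul(-439161, I, Pow(69, Rational(1, 2)))) ≈ Add(2.6711e+7, Mul(-3.6479e+6, I))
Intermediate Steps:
Function('u')(E) = Mul(47, E)
P = 3828
Function('N')(W) = Mul(-51, Pow(W, Rational(1, 2)))
Mul(Add(P, 4783), Add(Function('N')(-69), Function('u')(66))) = Mul(Add(3828, 4783), Add(Mul(-51, Pow(-69, Rational(1, 2))), Mul(47, 66))) = Mul(8611, Add(Mul(-51, Mul(I, Pow(69, Rational(1, 2)))), 3102)) = Mul(8611, Add(Mul(-51, I, Pow(69, Rational(1, 2))), 3102)) = Mul(8611, Add(3102, Mul(-51, I, Pow(69, Rational(1, 2))))) = Add(26711322, Mul(-439161, I, Pow(69, Rational(1, 2))))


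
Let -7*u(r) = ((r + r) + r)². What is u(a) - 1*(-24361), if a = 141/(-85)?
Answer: 1231878646/50575 ≈ 24357.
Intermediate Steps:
a = -141/85 (a = 141*(-1/85) = -141/85 ≈ -1.6588)
u(r) = -9*r²/7 (u(r) = -((r + r) + r)²/7 = -(2*r + r)²/7 = -9*r²/7)
u(a) - 1*(-24361) = -9*(-141/85)²/7 - 1*(-24361) = -9/7*19881/7225 + 24361 = -178929/50575 + 24361 = 1231878646/50575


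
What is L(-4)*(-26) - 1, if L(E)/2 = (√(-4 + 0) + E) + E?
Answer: 415 - 104*I ≈ 415.0 - 104.0*I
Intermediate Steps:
L(E) = 4*I + 4*E (L(E) = 2*((√(-4 + 0) + E) + E) = 2*((√(-4) + E) + E) = 2*((2*I + E) + E) = 2*((E + 2*I) + E) = 2*(2*I + 2*E) = 4*I + 4*E)
L(-4)*(-26) - 1 = (4*I + 4*(-4))*(-26) - 1 = (4*I - 16)*(-26) - 1 = (-16 + 4*I)*(-26) - 1 = (416 - 104*I) - 1 = 415 - 104*I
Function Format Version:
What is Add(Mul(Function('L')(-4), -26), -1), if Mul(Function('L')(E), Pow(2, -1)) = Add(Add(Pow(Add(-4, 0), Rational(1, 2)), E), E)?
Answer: Add(415, Mul(-104, I)) ≈ Add(415.00, Mul(-104.00, I))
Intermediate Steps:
Function('L')(E) = Add(Mul(4, I), Mul(4, E)) (Function('L')(E) = Mul(2, Add(Add(Pow(Add(-4, 0), Rational(1, 2)), E), E)) = Mul(2, Add(Add(Pow(-4, Rational(1, 2)), E), E)) = Mul(2, Add(Add(Mul(2, I), E), E)) = Mul(2, Add(Add(E, Mul(2, I)), E)) = Mul(2, Add(Mul(2, I), Mul(2, E))) = Add(Mul(4, I), Mul(4, E)))
Add(Mul(Function('L')(-4), -26), -1) = Add(Mul(Add(Mul(4, I), Mul(4, -4)), -26), -1) = Add(Mul(Add(Mul(4, I), -16), -26), -1) = Add(Mul(Add(-16, Mul(4, I)), -26), -1) = Add(Add(416, Mul(-104, I)), -1) = Add(415, Mul(-104, I))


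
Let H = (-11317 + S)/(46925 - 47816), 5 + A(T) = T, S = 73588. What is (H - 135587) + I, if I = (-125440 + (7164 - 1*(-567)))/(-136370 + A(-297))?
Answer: -166863425483/1230048 ≈ -1.3566e+5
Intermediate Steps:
A(T) = -5 + T
H = -629/9 (H = (-11317 + 73588)/(46925 - 47816) = 62271/(-891) = 62271*(-1/891) = -629/9 ≈ -69.889)
I = 117709/136672 (I = (-125440 + (7164 - 1*(-567)))/(-136370 + (-5 - 297)) = (-125440 + (7164 + 567))/(-136370 - 302) = (-125440 + 7731)/(-136672) = -117709*(-1/136672) = 117709/136672 ≈ 0.86125)
(H - 135587) + I = (-629/9 - 135587) + 117709/136672 = -1220912/9 + 117709/136672 = -166863425483/1230048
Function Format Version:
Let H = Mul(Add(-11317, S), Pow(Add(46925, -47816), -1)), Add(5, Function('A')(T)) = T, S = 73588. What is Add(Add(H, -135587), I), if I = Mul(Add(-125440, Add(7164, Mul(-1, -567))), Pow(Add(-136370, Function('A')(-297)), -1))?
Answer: Rational(-166863425483, 1230048) ≈ -1.3566e+5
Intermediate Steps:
Function('A')(T) = Add(-5, T)
H = Rational(-629, 9) (H = Mul(Add(-11317, 73588), Pow(Add(46925, -47816), -1)) = Mul(62271, Pow(-891, -1)) = Mul(62271, Rational(-1, 891)) = Rational(-629, 9) ≈ -69.889)
I = Rational(117709, 136672) (I = Mul(Add(-125440, Add(7164, Mul(-1, -567))), Pow(Add(-136370, Add(-5, -297)), -1)) = Mul(Add(-125440, Add(7164, 567)), Pow(Add(-136370, -302), -1)) = Mul(Add(-125440, 7731), Pow(-136672, -1)) = Mul(-117709, Rational(-1, 136672)) = Rational(117709, 136672) ≈ 0.86125)
Add(Add(H, -135587), I) = Add(Add(Rational(-629, 9), -135587), Rational(117709, 136672)) = Add(Rational(-1220912, 9), Rational(117709, 136672)) = Rational(-166863425483, 1230048)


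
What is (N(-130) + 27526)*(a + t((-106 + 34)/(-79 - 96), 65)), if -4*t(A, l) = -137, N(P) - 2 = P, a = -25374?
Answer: -1388516941/2 ≈ -6.9426e+8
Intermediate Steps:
N(P) = 2 + P
t(A, l) = 137/4 (t(A, l) = -¼*(-137) = 137/4)
(N(-130) + 27526)*(a + t((-106 + 34)/(-79 - 96), 65)) = ((2 - 130) + 27526)*(-25374 + 137/4) = (-128 + 27526)*(-101359/4) = 27398*(-101359/4) = -1388516941/2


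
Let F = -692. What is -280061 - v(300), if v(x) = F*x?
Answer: -72461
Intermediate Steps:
v(x) = -692*x
-280061 - v(300) = -280061 - (-692)*300 = -280061 - 1*(-207600) = -280061 + 207600 = -72461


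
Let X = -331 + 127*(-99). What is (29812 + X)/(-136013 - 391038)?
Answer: -16908/527051 ≈ -0.032080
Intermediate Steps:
X = -12904 (X = -331 - 12573 = -12904)
(29812 + X)/(-136013 - 391038) = (29812 - 12904)/(-136013 - 391038) = 16908/(-527051) = 16908*(-1/527051) = -16908/527051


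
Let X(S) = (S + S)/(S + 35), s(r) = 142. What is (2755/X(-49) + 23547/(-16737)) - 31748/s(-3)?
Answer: 66778860/396109 ≈ 168.59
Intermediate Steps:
X(S) = 2*S/(35 + S) (X(S) = (2*S)/(35 + S) = 2*S/(35 + S))
(2755/X(-49) + 23547/(-16737)) - 31748/s(-3) = (2755/((2*(-49)/(35 - 49))) + 23547/(-16737)) - 31748/142 = (2755/((2*(-49)/(-14))) + 23547*(-1/16737)) - 31748/142 = (2755/((2*(-49)*(-1/14))) - 7849/5579) - 1*15874/71 = (2755/7 - 7849/5579) - 15874/71 = 2187886/5579 - 15874/71 = 66778860/396109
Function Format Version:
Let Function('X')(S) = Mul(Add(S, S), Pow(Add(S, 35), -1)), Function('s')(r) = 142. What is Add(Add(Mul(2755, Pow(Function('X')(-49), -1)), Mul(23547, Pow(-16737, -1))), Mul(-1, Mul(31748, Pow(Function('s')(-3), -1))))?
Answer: Rational(66778860, 396109) ≈ 168.59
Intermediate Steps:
Function('X')(S) = Mul(2, S, Pow(Add(35, S), -1)) (Function('X')(S) = Mul(Mul(2, S), Pow(Add(35, S), -1)) = Mul(2, S, Pow(Add(35, S), -1)))
Add(Add(Mul(2755, Pow(Function('X')(-49), -1)), Mul(23547, Pow(-16737, -1))), Mul(-1, Mul(31748, Pow(Function('s')(-3), -1)))) = Add(Add(Mul(2755, Pow(Mul(2, -49, Pow(Add(35, -49), -1)), -1)), Mul(23547, Pow(-16737, -1))), Mul(-1, Mul(31748, Pow(142, -1)))) = Add(Add(Mul(2755, Pow(Mul(2, -49, Pow(-14, -1)), -1)), Mul(23547, Rational(-1, 16737))), Mul(-1, Mul(31748, Rational(1, 142)))) = Add(Add(Mul(2755, Pow(Mul(2, -49, Rational(-1, 14)), -1)), Rational(-7849, 5579)), Mul(-1, Rational(15874, 71))) = Add(Add(Mul(2755, Pow(7, -1)), Rational(-7849, 5579)), Rational(-15874, 71)) = Add(Add(Mul(2755, Rational(1, 7)), Rational(-7849, 5579)), Rational(-15874, 71)) = Add(Add(Rational(2755, 7), Rational(-7849, 5579)), Rational(-15874, 71)) = Add(Rational(2187886, 5579), Rational(-15874, 71)) = Rational(66778860, 396109)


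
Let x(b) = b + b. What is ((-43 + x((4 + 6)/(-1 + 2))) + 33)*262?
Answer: 2620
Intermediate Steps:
x(b) = 2*b
((-43 + x((4 + 6)/(-1 + 2))) + 33)*262 = ((-43 + 2*((4 + 6)/(-1 + 2))) + 33)*262 = ((-43 + 2*(10/1)) + 33)*262 = ((-43 + 2*(10*1)) + 33)*262 = ((-43 + 2*10) + 33)*262 = ((-43 + 20) + 33)*262 = (-23 + 33)*262 = 10*262 = 2620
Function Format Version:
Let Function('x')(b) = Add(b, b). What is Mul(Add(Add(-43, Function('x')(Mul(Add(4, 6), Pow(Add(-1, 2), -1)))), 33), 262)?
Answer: 2620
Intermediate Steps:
Function('x')(b) = Mul(2, b)
Mul(Add(Add(-43, Function('x')(Mul(Add(4, 6), Pow(Add(-1, 2), -1)))), 33), 262) = Mul(Add(Add(-43, Mul(2, Mul(Add(4, 6), Pow(Add(-1, 2), -1)))), 33), 262) = Mul(Add(Add(-43, Mul(2, Mul(10, Pow(1, -1)))), 33), 262) = Mul(Add(Add(-43, Mul(2, Mul(10, 1))), 33), 262) = Mul(Add(Add(-43, Mul(2, 10)), 33), 262) = Mul(Add(Add(-43, 20), 33), 262) = Mul(Add(-23, 33), 262) = Mul(10, 262) = 2620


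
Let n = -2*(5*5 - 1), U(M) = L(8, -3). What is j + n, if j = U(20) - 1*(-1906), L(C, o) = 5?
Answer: 1863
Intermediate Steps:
U(M) = 5
j = 1911 (j = 5 - 1*(-1906) = 5 + 1906 = 1911)
n = -48 (n = -2*(25 - 1) = -2*24 = -48)
j + n = 1911 - 48 = 1863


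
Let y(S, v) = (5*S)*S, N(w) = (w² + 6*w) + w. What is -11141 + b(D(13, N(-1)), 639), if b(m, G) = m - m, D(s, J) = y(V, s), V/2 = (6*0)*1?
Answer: -11141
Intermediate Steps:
V = 0 (V = 2*((6*0)*1) = 2*(0*1) = 2*0 = 0)
N(w) = w² + 7*w
y(S, v) = 5*S²
D(s, J) = 0 (D(s, J) = 5*0² = 5*0 = 0)
b(m, G) = 0
-11141 + b(D(13, N(-1)), 639) = -11141 + 0 = -11141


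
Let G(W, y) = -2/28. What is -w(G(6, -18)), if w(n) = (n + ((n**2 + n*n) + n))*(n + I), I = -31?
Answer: -5655/1372 ≈ -4.1217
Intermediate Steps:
G(W, y) = -1/14 (G(W, y) = -2*1/28 = -1/14)
w(n) = (-31 + n)*(2*n + 2*n**2) (w(n) = (n + ((n**2 + n*n) + n))*(n - 31) = (n + ((n**2 + n**2) + n))*(-31 + n) = (n + (2*n**2 + n))*(-31 + n) = (n + (n + 2*n**2))*(-31 + n) = (2*n + 2*n**2)*(-31 + n) = (-31 + n)*(2*n + 2*n**2))
-w(G(6, -18)) = -2*(-1)*(-31 + (-1/14)**2 - 30*(-1/14))/14 = -2*(-1)*(-31 + 1/196 + 15/7)/14 = -2*(-1)*(-5655)/(14*196) = -1*5655/1372 = -5655/1372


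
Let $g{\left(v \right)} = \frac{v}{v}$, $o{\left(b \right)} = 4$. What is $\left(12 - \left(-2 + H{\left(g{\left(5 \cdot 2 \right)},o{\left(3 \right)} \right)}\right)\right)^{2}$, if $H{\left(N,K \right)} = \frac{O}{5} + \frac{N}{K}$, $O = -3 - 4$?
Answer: $\frac{91809}{400} \approx 229.52$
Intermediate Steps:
$O = -7$
$g{\left(v \right)} = 1$
$H{\left(N,K \right)} = - \frac{7}{5} + \frac{N}{K}$
$\left(12 - \left(-2 + H{\left(g{\left(5 \cdot 2 \right)},o{\left(3 \right)} \right)}\right)\right)^{2} = \left(12 + \left(2 - \left(- \frac{7}{5} + 1 \cdot \frac{1}{4}\right)\right)\right)^{2} = \left(12 + \left(2 - \left(- \frac{7}{5} + \frac{1}{4}\right)\right)\right)^{2} = \left(12 + \left(2 - - \frac{23}{20}\right)\right)^{2} = \left(12 + \left(2 + \frac{23}{20}\right)\right)^{2} = \left(12 + \frac{63}{20}\right)^{2} = \left(\frac{303}{20}\right)^{2} = \frac{91809}{400}$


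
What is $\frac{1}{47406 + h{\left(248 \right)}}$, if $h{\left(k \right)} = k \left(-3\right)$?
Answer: $\frac{1}{46662} \approx 2.1431 \cdot 10^{-5}$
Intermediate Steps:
$h{\left(k \right)} = - 3 k$
$\frac{1}{47406 + h{\left(248 \right)}} = \frac{1}{47406 - 744} = \frac{1}{46662}$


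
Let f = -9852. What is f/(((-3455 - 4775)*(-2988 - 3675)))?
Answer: -1642/9139415 ≈ -0.00017966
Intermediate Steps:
f/(((-3455 - 4775)*(-2988 - 3675))) = -9852*1/((-3455 - 4775)*(-2988 - 3675)) = -9852/((-8230*(-6663))) = -9852/54836490 = -9852*1/54836490 = -1642/9139415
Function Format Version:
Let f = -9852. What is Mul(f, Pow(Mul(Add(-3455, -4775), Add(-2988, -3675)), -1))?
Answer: Rational(-1642, 9139415) ≈ -0.00017966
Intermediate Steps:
Mul(f, Pow(Mul(Add(-3455, -4775), Add(-2988, -3675)), -1)) = Mul(-9852, Pow(Mul(Add(-3455, -4775), Add(-2988, -3675)), -1)) = Mul(-9852, Pow(Mul(-8230, -6663), -1)) = Mul(-9852, Pow(54836490, -1)) = Mul(-9852, Rational(1, 54836490)) = Rational(-1642, 9139415)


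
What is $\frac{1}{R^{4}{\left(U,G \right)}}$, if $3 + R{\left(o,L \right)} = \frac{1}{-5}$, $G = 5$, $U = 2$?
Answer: $\frac{625}{65536} \approx 0.0095367$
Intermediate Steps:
$R{\left(o,L \right)} = - \frac{16}{5}$ ($R{\left(o,L \right)} = -3 + \frac{1}{-5} = -3 - \frac{1}{5} = - \frac{16}{5}$)
$\frac{1}{R^{4}{\left(U,G \right)}} = \frac{1}{\left(- \frac{16}{5}\right)^{4}} = \frac{1}{\frac{65536}{625}} = \frac{625}{65536}$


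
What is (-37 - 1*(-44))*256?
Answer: 1792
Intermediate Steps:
(-37 - 1*(-44))*256 = (-37 + 44)*256 = 7*256 = 1792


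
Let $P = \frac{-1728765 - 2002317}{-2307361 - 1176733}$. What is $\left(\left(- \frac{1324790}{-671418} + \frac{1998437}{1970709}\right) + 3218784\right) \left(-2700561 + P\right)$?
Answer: $- \frac{371045906256652773649929534896}{42685619442349741} \approx -8.6925 \cdot 10^{12}$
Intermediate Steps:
$P = \frac{1865541}{1742047}$ ($P = - \frac{3731082}{-3484094} = \left(-3731082\right) \left(- \frac{1}{3484094}\right) = \frac{1865541}{1742047} \approx 1.0709$)
$\left(\left(- \frac{1324790}{-671418} + \frac{1998437}{1970709}\right) + 3218784\right) \left(-2700561 + P\right) = \left(\left(- \frac{1324790}{-671418} + \frac{1998437}{1970709}\right) + 3218784\right) \left(-2700561 + \frac{1865541}{1742047}\right) = \left(\left(\left(-1324790\right) \left(- \frac{1}{671418}\right) + 1998437 \cdot \frac{1}{1970709}\right) + 3218784\right) \left(- \frac{4704502322826}{1742047}\right) = \left(\left(\frac{662395}{335709} + \frac{1998437}{1970709}\right) + 3218784\right) \left(- \frac{4704502322826}{1742047}\right) = \left(\frac{658760358296}{220528249227} + 3218784\right) \left(- \frac{4704502322826}{1742047}\right) = \frac{709833458920238264}{220528249227} \left(- \frac{4704502322826}{1742047}\right) = - \frac{371045906256652773649929534896}{42685619442349741}$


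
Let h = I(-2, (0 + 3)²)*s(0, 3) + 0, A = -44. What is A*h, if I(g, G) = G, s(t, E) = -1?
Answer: 396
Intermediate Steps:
h = -9 (h = (0 + 3)²*(-1) + 0 = 3²*(-1) + 0 = 9*(-1) + 0 = -9 + 0 = -9)
A*h = -44*(-9) = 396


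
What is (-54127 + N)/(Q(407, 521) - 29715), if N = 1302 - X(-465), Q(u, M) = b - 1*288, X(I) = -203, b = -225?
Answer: 26311/15114 ≈ 1.7408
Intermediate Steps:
Q(u, M) = -513 (Q(u, M) = -225 - 1*288 = -225 - 288 = -513)
N = 1505 (N = 1302 - 1*(-203) = 1302 + 203 = 1505)
(-54127 + N)/(Q(407, 521) - 29715) = (-54127 + 1505)/(-513 - 29715) = -52622/(-30228) = -52622*(-1/30228) = 26311/15114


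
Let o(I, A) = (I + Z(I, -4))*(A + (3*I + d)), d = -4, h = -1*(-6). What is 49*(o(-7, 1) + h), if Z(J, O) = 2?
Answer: 6174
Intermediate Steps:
h = 6
o(I, A) = (2 + I)*(-4 + A + 3*I) (o(I, A) = (I + 2)*(A + (3*I - 4)) = (2 + I)*(A + (-4 + 3*I)) = (2 + I)*(-4 + A + 3*I))
49*(o(-7, 1) + h) = 49*((-8 + 2*1 + 2*(-7) + 3*(-7)² + 1*(-7)) + 6) = 49*((-8 + 2 - 14 + 3*49 - 7) + 6) = 49*((-8 + 2 - 14 + 147 - 7) + 6) = 49*(120 + 6) = 49*126 = 6174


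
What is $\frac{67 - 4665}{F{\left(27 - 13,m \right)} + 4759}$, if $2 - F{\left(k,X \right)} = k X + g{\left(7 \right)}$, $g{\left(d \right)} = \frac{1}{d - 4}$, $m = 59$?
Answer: $- \frac{6897}{5902} \approx -1.1686$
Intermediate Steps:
$g{\left(d \right)} = \frac{1}{-4 + d}$
$F{\left(k,X \right)} = \frac{5}{3} - X k$ ($F{\left(k,X \right)} = 2 - \left(k X + \frac{1}{-4 + 7}\right) = 2 - \left(X k + \frac{1}{3}\right) = 2 - \left(\frac{1}{3} + X k\right) = \frac{5}{3} - X k$)
$\frac{67 - 4665}{F{\left(27 - 13,m \right)} + 4759} = \frac{67 - 4665}{\left(\frac{5}{3} - 59 \left(27 - 13\right)\right) + 4759} = - \frac{4598}{\left(\frac{5}{3} - 59 \cdot 14\right) + 4759} = - \frac{4598}{\left(\frac{5}{3} - 826\right) + 4759} = - \frac{4598}{- \frac{2473}{3} + 4759} = - \frac{4598}{\frac{11804}{3}} = \left(-4598\right) \frac{3}{11804} = - \frac{6897}{5902}$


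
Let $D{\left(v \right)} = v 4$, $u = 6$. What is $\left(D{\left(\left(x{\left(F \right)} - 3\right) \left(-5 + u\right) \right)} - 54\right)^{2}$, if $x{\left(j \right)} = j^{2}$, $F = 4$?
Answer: $4$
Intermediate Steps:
$D{\left(v \right)} = 4 v$
$\left(D{\left(\left(x{\left(F \right)} - 3\right) \left(-5 + u\right) \right)} - 54\right)^{2} = \left(4 \left(4^{2} - 3\right) \left(-5 + 6\right) - 54\right)^{2} = \left(4 \left(16 - 3\right) 1 - 54\right)^{2} = \left(4 \cdot 13 \cdot 1 - 54\right)^{2} = \left(4 \cdot 13 - 54\right)^{2} = \left(52 - 54\right)^{2} = \left(-2\right)^{2} = 4$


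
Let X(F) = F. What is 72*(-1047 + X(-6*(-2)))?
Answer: -74520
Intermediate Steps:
72*(-1047 + X(-6*(-2))) = 72*(-1047 - 6*(-2)) = 72*(-1047 + 12) = 72*(-1035) = -74520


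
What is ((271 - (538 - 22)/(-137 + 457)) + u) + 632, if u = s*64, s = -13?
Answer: 5551/80 ≈ 69.387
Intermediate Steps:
u = -832 (u = -13*64 = -832)
((271 - (538 - 22)/(-137 + 457)) + u) + 632 = ((271 - (538 - 22)/(-137 + 457)) - 832) + 632 = ((271 - 516/320) - 832) + 632 = ((271 - 1*129/80) - 832) + 632 = ((271 - 129/80) - 832) + 632 = (21551/80 - 832) + 632 = -45009/80 + 632 = 5551/80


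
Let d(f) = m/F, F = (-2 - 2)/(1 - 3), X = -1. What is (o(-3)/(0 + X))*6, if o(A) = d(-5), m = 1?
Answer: -3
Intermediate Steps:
F = 2 (F = -4/(-2) = -4*(-1/2) = 2)
d(f) = 1/2
o(A) = 1/2
(o(-3)/(0 + X))*6 = ((1/2)/(0 - 1))*6 = ((1/2)/(-1))*6 = -1*1/2*6 = -1/2*6 = -3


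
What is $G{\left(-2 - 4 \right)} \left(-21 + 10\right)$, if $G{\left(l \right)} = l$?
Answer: $66$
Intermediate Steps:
$G{\left(-2 - 4 \right)} \left(-21 + 10\right) = \left(-2 - 4\right) \left(-21 + 10\right) = \left(-6\right) \left(-11\right) = 66$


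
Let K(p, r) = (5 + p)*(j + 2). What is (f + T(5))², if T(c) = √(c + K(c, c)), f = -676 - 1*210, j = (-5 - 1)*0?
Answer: 776161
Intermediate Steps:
j = 0 (j = -6*0 = 0)
f = -886 (f = -676 - 210 = -886)
K(p, r) = 10 + 2*p (K(p, r) = (5 + p)*(0 + 2) = (5 + p)*2 = 10 + 2*p)
T(c) = √(10 + 3*c) (T(c) = √(c + (10 + 2*c)) = √(10 + 3*c))
(f + T(5))² = (-886 + √(10 + 3*5))² = (-886 + √(10 + 15))² = (-886 + √25)² = (-886 + 5)² = (-881)² = 776161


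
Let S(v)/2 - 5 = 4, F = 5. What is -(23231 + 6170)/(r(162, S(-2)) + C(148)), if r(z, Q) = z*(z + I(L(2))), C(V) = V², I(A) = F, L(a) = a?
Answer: -29401/48958 ≈ -0.60054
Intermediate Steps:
S(v) = 18 (S(v) = 10 + 2*4 = 10 + 8 = 18)
I(A) = 5
r(z, Q) = z*(5 + z) (r(z, Q) = z*(z + 5) = z*(5 + z))
-(23231 + 6170)/(r(162, S(-2)) + C(148)) = -(23231 + 6170)/(162*(5 + 162) + 148²) = -29401/(162*167 + 21904) = -29401/(27054 + 21904) = -29401/48958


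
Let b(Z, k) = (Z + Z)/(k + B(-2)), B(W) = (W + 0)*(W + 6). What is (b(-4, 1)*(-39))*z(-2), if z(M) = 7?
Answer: -312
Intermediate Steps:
B(W) = W*(6 + W)
b(Z, k) = 2*Z/(-8 + k) (b(Z, k) = (Z + Z)/(k - 2*(6 - 2)) = (2*Z)/(k - 2*4) = (2*Z)/(k - 8) = (2*Z)/(-8 + k) = 2*Z/(-8 + k))
(b(-4, 1)*(-39))*z(-2) = ((2*(-4)/(-8 + 1))*(-39))*7 = ((2*(-4)/(-7))*(-39))*7 = ((2*(-4)*(-⅐))*(-39))*7 = ((8/7)*(-39))*7 = -312/7*7 = -312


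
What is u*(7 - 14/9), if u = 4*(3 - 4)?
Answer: -196/9 ≈ -21.778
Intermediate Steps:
u = -4 (u = 4*(-1) = -4)
u*(7 - 14/9) = -4*(7 - 14/9) = -4*49/9 = -196/9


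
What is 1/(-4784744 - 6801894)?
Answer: -1/11586638 ≈ -8.6306e-8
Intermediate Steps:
1/(-4784744 - 6801894) = 1/(-11586638) = -1/11586638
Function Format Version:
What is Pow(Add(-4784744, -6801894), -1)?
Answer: Rational(-1, 11586638) ≈ -8.6306e-8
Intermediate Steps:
Pow(Add(-4784744, -6801894), -1) = Pow(-11586638, -1) = Rational(-1, 11586638)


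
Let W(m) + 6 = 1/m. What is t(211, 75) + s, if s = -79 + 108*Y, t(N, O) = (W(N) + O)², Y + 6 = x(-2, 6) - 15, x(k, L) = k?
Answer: 97886277/44521 ≈ 2198.7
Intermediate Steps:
Y = -23 (Y = -6 + (-2 - 15) = -6 - 17 = -23)
W(m) = -6 + 1/m
t(N, O) = (-6 + O + 1/N)² (t(N, O) = ((-6 + 1/N) + O)² = (-6 + O + 1/N)²)
s = -2563 (s = -79 + 108*(-23) = -79 - 2484 = -2563)
t(211, 75) + s = (1 + 211*(-6 + 75))²/211² - 2563 = (1 + 211*69)²/44521 - 2563 = (1 + 14559)²/44521 - 2563 = (1/44521)*14560² - 2563 = (1/44521)*211993600 - 2563 = 211993600/44521 - 2563 = 97886277/44521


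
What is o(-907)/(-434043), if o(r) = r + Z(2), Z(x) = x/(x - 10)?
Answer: 3629/1736172 ≈ 0.0020902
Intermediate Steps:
Z(x) = x/(-10 + x)
o(r) = -¼ + r (o(r) = r + 2/(-10 + 2) = r + 2/(-8) = r + 2*(-⅛) = r - ¼ = -¼ + r)
o(-907)/(-434043) = (-¼ - 907)/(-434043) = -3629/4*(-1/434043) = 3629/1736172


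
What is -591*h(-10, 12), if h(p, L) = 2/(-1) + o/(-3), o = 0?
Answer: 1182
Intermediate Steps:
h(p, L) = -2 (h(p, L) = 2/(-1) + 0/(-3) = 2*(-1) + 0*(-⅓) = -2 + 0 = -2)
-591*h(-10, 12) = -591*(-2) = 1182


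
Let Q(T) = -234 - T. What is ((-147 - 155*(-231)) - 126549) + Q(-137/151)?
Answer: -13759738/151 ≈ -91124.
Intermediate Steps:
((-147 - 155*(-231)) - 126549) + Q(-137/151) = ((-147 - 155*(-231)) - 126549) + (-234 - (-137)/151) = ((-147 + 35805) - 126549) + (-234 - (-137)/151) = (35658 - 126549) + (-234 - 1*(-137/151)) = -90891 + (-234 + 137/151) = -90891 - 35197/151 = -13759738/151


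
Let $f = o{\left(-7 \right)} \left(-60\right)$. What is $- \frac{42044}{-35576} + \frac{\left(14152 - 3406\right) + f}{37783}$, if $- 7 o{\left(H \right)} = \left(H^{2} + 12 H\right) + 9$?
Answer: $\frac{3435109619}{2352294014} \approx 1.4603$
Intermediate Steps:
$o{\left(H \right)} = - \frac{9}{7} - \frac{12 H}{7} - \frac{H^{2}}{7}$ ($o{\left(H \right)} = - \frac{\left(H^{2} + 12 H\right) + 9}{7} = - \frac{9 + H^{2} + 12 H}{7} = - \frac{9}{7} - \frac{12 H}{7} - \frac{H^{2}}{7}$)
$f = - \frac{1560}{7}$ ($f = \left(- \frac{9}{7} - -12 - \frac{\left(-7\right)^{2}}{7}\right) \left(-60\right) = \left(- \frac{9}{7} + 12 - 7\right) \left(-60\right) = \frac{26}{7} \left(-60\right) = - \frac{1560}{7} \approx -222.86$)
$- \frac{42044}{-35576} + \frac{\left(14152 - 3406\right) + f}{37783} = - \frac{42044}{-35576} + \frac{\left(14152 - 3406\right) - \frac{1560}{7}}{37783} = \left(-42044\right) \left(- \frac{1}{35576}\right) + \left(10746 - \frac{1560}{7}\right) \frac{1}{37783} = \frac{10511}{8894} + \frac{73662}{7} \cdot \frac{1}{37783} = \frac{10511}{8894} + \frac{73662}{264481} = \frac{3435109619}{2352294014}$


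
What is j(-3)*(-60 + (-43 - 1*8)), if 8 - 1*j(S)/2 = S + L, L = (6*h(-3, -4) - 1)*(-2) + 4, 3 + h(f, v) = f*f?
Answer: -17094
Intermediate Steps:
h(f, v) = -3 + f² (h(f, v) = -3 + f*f = -3 + f²)
L = -66 (L = (6*(-3 + (-3)²) - 1)*(-2) + 4 = (6*(-3 + 9) - 1)*(-2) + 4 = (6*6 - 1)*(-2) + 4 = (36 - 1)*(-2) + 4 = 35*(-2) + 4 = -70 + 4 = -66)
j(S) = 148 - 2*S (j(S) = 16 - 2*(S - 66) = 16 - 2*(-66 + S) = 16 + (132 - 2*S) = 148 - 2*S)
j(-3)*(-60 + (-43 - 1*8)) = (148 - 2*(-3))*(-60 + (-43 - 1*8)) = (148 + 6)*(-60 + (-43 - 8)) = 154*(-60 - 51) = 154*(-111) = -17094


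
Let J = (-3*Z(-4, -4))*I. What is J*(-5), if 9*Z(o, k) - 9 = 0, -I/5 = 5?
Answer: -375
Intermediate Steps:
I = -25 (I = -5*5 = -25)
Z(o, k) = 1 (Z(o, k) = 1 + (⅑)*0 = 1 + 0 = 1)
J = 75 (J = -3*1*(-25) = -3*(-25) = 75)
J*(-5) = 75*(-5) = -375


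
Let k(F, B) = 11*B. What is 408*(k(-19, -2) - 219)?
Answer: -98328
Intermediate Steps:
408*(k(-19, -2) - 219) = 408*(11*(-2) - 219) = 408*(-22 - 219) = 408*(-241) = -98328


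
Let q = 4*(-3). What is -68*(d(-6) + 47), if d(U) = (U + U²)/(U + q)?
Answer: -9248/3 ≈ -3082.7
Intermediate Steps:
q = -12
d(U) = (U + U²)/(-12 + U) (d(U) = (U + U²)/(U - 12) = (U + U²)/(-12 + U))
-68*(d(-6) + 47) = -68*(-6*(1 - 6)/(-12 - 6) + 47) = -68*(-6*(-5)/(-18) + 47) = -68*(-6*(-1/18)*(-5) + 47) = -68*(-5/3 + 47) = -68*136/3 = -9248/3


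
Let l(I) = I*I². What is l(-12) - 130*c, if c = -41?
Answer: 3602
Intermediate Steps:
l(I) = I³
l(-12) - 130*c = (-12)³ - 130*(-41) = -1728 + 5330 = 3602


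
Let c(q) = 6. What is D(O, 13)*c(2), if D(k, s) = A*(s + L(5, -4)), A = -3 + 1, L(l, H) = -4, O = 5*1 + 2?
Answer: -108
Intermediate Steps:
O = 7 (O = 5 + 2 = 7)
A = -2
D(k, s) = 8 - 2*s (D(k, s) = -2*(s - 4) = -2*(-4 + s) = 8 - 2*s)
D(O, 13)*c(2) = (8 - 2*13)*6 = (8 - 26)*6 = -18*6 = -108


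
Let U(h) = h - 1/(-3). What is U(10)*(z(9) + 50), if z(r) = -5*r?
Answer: 155/3 ≈ 51.667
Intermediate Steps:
U(h) = ⅓ + h (U(h) = h - 1*(-⅓) = h + ⅓ = ⅓ + h)
U(10)*(z(9) + 50) = (⅓ + 10)*(-5*9 + 50) = 31*(-45 + 50)/3 = (31/3)*5 = 155/3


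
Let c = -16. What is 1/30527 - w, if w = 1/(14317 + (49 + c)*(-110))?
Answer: -19840/326242049 ≈ -6.0814e-5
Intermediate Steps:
w = 1/10687 (w = 1/(14317 + (49 - 16)*(-110)) = 1/(14317 + 33*(-110)) = 1/(14317 - 3630) = 1/10687 ≈ 9.3572e-5)
1/30527 - w = 1/30527 - 1*1/10687 = 1/30527 - 1/10687 = -19840/326242049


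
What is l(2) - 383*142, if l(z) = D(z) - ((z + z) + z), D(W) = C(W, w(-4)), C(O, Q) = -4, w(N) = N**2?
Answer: -54396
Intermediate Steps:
D(W) = -4
l(z) = -4 - 3*z (l(z) = -4 - ((z + z) + z) = -4 - (2*z + z) = -4 - 3*z)
l(2) - 383*142 = (-4 - 3*2) - 383*142 = (-4 - 6) - 54386 = -10 - 54386 = -54396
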